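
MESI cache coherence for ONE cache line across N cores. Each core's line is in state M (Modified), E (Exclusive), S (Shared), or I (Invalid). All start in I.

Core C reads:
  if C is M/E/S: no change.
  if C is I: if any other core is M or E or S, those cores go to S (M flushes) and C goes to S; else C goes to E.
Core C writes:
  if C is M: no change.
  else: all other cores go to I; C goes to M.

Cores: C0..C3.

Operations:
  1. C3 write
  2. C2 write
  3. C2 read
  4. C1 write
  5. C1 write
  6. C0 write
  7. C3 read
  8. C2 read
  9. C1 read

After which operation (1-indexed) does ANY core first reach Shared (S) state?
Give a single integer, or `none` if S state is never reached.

Op 1: C3 write [C3 write: invalidate none -> C3=M] -> [I,I,I,M]
Op 2: C2 write [C2 write: invalidate ['C3=M'] -> C2=M] -> [I,I,M,I]
Op 3: C2 read [C2 read: already in M, no change] -> [I,I,M,I]
Op 4: C1 write [C1 write: invalidate ['C2=M'] -> C1=M] -> [I,M,I,I]
Op 5: C1 write [C1 write: already M (modified), no change] -> [I,M,I,I]
Op 6: C0 write [C0 write: invalidate ['C1=M'] -> C0=M] -> [M,I,I,I]
Op 7: C3 read [C3 read from I: others=['C0=M'] -> C3=S, others downsized to S] -> [S,I,I,S]
  -> First S state at op 7; remaining ops need not be traced.

Answer: 7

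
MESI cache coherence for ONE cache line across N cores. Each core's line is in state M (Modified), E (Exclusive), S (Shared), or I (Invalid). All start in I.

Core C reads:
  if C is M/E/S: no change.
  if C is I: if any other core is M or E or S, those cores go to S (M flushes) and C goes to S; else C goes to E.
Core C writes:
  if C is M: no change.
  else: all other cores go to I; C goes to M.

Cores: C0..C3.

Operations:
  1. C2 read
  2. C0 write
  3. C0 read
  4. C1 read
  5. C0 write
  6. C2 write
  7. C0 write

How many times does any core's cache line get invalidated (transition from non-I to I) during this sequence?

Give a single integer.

Op 1: C2 read [C2 read from I: no other sharers -> C2=E (exclusive)] -> [I,I,E,I] (invalidations this op: 0; running total: 0)
Op 2: C0 write [C0 write: invalidate ['C2=E'] -> C0=M] -> [M,I,I,I] (invalidations this op: 1; running total: 1)
Op 3: C0 read [C0 read: already in M, no change] -> [M,I,I,I] (invalidations this op: 0; running total: 1)
Op 4: C1 read [C1 read from I: others=['C0=M'] -> C1=S, others downsized to S] -> [S,S,I,I] (invalidations this op: 0; running total: 1)
Op 5: C0 write [C0 write: invalidate ['C1=S'] -> C0=M] -> [M,I,I,I] (invalidations this op: 1; running total: 2)
Op 6: C2 write [C2 write: invalidate ['C0=M'] -> C2=M] -> [I,I,M,I] (invalidations this op: 1; running total: 3)
Op 7: C0 write [C0 write: invalidate ['C2=M'] -> C0=M] -> [M,I,I,I] (invalidations this op: 1; running total: 4)

Answer: 4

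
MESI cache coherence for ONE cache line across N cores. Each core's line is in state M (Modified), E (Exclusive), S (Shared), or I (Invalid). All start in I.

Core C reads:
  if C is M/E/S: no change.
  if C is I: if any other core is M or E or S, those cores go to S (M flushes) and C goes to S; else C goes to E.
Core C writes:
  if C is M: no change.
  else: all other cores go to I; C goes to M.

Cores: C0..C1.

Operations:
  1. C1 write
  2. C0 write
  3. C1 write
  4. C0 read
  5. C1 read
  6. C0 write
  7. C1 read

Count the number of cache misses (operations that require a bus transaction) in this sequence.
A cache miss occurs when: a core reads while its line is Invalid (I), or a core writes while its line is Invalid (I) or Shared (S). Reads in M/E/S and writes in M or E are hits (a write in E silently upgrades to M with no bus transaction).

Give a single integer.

Op 1: C1 write [C1 write: invalidate none -> C1=M] -> [I,M] [MISS #1: write from I]
Op 2: C0 write [C0 write: invalidate ['C1=M'] -> C0=M] -> [M,I] [MISS #2: write from I]
Op 3: C1 write [C1 write: invalidate ['C0=M'] -> C1=M] -> [I,M] [MISS #3: write from I]
Op 4: C0 read [C0 read from I: others=['C1=M'] -> C0=S, others downsized to S] -> [S,S] [MISS #4: read from I]
Op 5: C1 read [C1 read: already in S, no change] -> [S,S] [hit: read from S]
Op 6: C0 write [C0 write: invalidate ['C1=S'] -> C0=M] -> [M,I] [MISS #5: write from S]
Op 7: C1 read [C1 read from I: others=['C0=M'] -> C1=S, others downsized to S] -> [S,S] [MISS #6: read from I]

Answer: 6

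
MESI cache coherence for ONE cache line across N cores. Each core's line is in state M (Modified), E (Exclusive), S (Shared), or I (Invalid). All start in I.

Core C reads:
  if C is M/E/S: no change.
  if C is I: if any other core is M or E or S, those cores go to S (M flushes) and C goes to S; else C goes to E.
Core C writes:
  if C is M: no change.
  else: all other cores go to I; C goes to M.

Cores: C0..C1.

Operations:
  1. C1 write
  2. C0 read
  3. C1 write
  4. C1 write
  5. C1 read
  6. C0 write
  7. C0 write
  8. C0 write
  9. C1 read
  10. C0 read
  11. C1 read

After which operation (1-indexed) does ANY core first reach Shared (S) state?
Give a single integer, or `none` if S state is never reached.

Answer: 2

Derivation:
Op 1: C1 write [C1 write: invalidate none -> C1=M] -> [I,M]
Op 2: C0 read [C0 read from I: others=['C1=M'] -> C0=S, others downsized to S] -> [S,S]
  -> First S state at op 2; remaining ops need not be traced.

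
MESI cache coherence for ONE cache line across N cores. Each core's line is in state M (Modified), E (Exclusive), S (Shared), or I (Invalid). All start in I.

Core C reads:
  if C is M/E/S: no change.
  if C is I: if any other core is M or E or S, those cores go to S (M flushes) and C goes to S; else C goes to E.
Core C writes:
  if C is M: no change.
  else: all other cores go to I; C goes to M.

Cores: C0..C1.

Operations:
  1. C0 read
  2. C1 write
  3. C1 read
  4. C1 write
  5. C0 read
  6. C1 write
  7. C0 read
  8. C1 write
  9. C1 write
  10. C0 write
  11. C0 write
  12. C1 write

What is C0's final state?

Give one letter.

Answer: I

Derivation:
Op 1: C0 read [C0 read from I: no other sharers -> C0=E (exclusive)] -> [E,I]
Op 2: C1 write [C1 write: invalidate ['C0=E'] -> C1=M] -> [I,M]
Op 3: C1 read [C1 read: already in M, no change] -> [I,M]
Op 4: C1 write [C1 write: already M (modified), no change] -> [I,M]
Op 5: C0 read [C0 read from I: others=['C1=M'] -> C0=S, others downsized to S] -> [S,S]
Op 6: C1 write [C1 write: invalidate ['C0=S'] -> C1=M] -> [I,M]
Op 7: C0 read [C0 read from I: others=['C1=M'] -> C0=S, others downsized to S] -> [S,S]
Op 8: C1 write [C1 write: invalidate ['C0=S'] -> C1=M] -> [I,M]
Op 9: C1 write [C1 write: already M (modified), no change] -> [I,M]
Op 10: C0 write [C0 write: invalidate ['C1=M'] -> C0=M] -> [M,I]
Op 11: C0 write [C0 write: already M (modified), no change] -> [M,I]
Op 12: C1 write [C1 write: invalidate ['C0=M'] -> C1=M] -> [I,M]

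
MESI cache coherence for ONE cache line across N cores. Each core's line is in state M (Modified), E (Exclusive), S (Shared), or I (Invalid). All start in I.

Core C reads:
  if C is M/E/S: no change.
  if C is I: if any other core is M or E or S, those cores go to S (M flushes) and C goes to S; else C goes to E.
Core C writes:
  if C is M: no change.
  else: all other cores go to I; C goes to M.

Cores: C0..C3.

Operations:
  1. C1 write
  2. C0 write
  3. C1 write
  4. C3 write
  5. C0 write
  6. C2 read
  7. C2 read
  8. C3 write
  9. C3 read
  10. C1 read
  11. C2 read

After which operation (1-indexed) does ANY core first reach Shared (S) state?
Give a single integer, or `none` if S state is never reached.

Op 1: C1 write [C1 write: invalidate none -> C1=M] -> [I,M,I,I]
Op 2: C0 write [C0 write: invalidate ['C1=M'] -> C0=M] -> [M,I,I,I]
Op 3: C1 write [C1 write: invalidate ['C0=M'] -> C1=M] -> [I,M,I,I]
Op 4: C3 write [C3 write: invalidate ['C1=M'] -> C3=M] -> [I,I,I,M]
Op 5: C0 write [C0 write: invalidate ['C3=M'] -> C0=M] -> [M,I,I,I]
Op 6: C2 read [C2 read from I: others=['C0=M'] -> C2=S, others downsized to S] -> [S,I,S,I]
  -> First S state at op 6; remaining ops need not be traced.

Answer: 6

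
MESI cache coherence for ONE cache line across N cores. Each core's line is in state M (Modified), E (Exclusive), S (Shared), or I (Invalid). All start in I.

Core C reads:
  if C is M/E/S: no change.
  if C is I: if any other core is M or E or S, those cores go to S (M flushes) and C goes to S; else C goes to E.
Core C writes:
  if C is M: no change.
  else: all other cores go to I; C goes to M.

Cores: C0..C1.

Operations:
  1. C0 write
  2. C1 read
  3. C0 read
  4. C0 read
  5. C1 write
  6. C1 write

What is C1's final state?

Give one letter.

Answer: M

Derivation:
Op 1: C0 write [C0 write: invalidate none -> C0=M] -> [M,I]
Op 2: C1 read [C1 read from I: others=['C0=M'] -> C1=S, others downsized to S] -> [S,S]
Op 3: C0 read [C0 read: already in S, no change] -> [S,S]
Op 4: C0 read [C0 read: already in S, no change] -> [S,S]
Op 5: C1 write [C1 write: invalidate ['C0=S'] -> C1=M] -> [I,M]
Op 6: C1 write [C1 write: already M (modified), no change] -> [I,M]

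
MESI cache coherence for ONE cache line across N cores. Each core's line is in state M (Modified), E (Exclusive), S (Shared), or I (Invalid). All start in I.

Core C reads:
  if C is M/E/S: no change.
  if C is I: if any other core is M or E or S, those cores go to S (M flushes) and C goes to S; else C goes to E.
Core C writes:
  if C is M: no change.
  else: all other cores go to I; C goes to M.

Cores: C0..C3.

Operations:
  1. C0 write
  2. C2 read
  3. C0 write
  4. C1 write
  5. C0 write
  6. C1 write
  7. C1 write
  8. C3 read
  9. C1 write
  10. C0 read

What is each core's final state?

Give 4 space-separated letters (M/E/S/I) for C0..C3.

Op 1: C0 write [C0 write: invalidate none -> C0=M] -> [M,I,I,I]
Op 2: C2 read [C2 read from I: others=['C0=M'] -> C2=S, others downsized to S] -> [S,I,S,I]
Op 3: C0 write [C0 write: invalidate ['C2=S'] -> C0=M] -> [M,I,I,I]
Op 4: C1 write [C1 write: invalidate ['C0=M'] -> C1=M] -> [I,M,I,I]
Op 5: C0 write [C0 write: invalidate ['C1=M'] -> C0=M] -> [M,I,I,I]
Op 6: C1 write [C1 write: invalidate ['C0=M'] -> C1=M] -> [I,M,I,I]
Op 7: C1 write [C1 write: already M (modified), no change] -> [I,M,I,I]
Op 8: C3 read [C3 read from I: others=['C1=M'] -> C3=S, others downsized to S] -> [I,S,I,S]
Op 9: C1 write [C1 write: invalidate ['C3=S'] -> C1=M] -> [I,M,I,I]
Op 10: C0 read [C0 read from I: others=['C1=M'] -> C0=S, others downsized to S] -> [S,S,I,I]

Answer: S S I I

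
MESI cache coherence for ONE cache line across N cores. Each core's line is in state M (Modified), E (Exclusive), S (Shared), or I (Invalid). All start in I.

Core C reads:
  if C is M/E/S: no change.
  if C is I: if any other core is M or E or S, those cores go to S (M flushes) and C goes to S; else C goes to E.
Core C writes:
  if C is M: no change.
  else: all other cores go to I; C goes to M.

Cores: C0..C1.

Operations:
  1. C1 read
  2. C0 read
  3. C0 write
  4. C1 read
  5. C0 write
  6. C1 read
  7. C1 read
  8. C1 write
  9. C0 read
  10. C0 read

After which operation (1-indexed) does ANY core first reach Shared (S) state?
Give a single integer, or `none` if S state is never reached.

Op 1: C1 read [C1 read from I: no other sharers -> C1=E (exclusive)] -> [I,E]
Op 2: C0 read [C0 read from I: others=['C1=E'] -> C0=S, others downsized to S] -> [S,S]
  -> First S state at op 2; remaining ops need not be traced.

Answer: 2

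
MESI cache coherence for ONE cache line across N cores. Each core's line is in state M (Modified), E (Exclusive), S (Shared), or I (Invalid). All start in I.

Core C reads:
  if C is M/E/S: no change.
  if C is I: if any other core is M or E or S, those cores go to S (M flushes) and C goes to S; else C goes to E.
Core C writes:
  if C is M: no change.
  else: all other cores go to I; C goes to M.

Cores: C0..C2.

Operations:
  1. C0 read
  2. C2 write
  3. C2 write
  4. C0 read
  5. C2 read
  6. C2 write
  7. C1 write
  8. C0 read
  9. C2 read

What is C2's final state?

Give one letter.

Answer: S

Derivation:
Op 1: C0 read [C0 read from I: no other sharers -> C0=E (exclusive)] -> [E,I,I]
Op 2: C2 write [C2 write: invalidate ['C0=E'] -> C2=M] -> [I,I,M]
Op 3: C2 write [C2 write: already M (modified), no change] -> [I,I,M]
Op 4: C0 read [C0 read from I: others=['C2=M'] -> C0=S, others downsized to S] -> [S,I,S]
Op 5: C2 read [C2 read: already in S, no change] -> [S,I,S]
Op 6: C2 write [C2 write: invalidate ['C0=S'] -> C2=M] -> [I,I,M]
Op 7: C1 write [C1 write: invalidate ['C2=M'] -> C1=M] -> [I,M,I]
Op 8: C0 read [C0 read from I: others=['C1=M'] -> C0=S, others downsized to S] -> [S,S,I]
Op 9: C2 read [C2 read from I: others=['C0=S', 'C1=S'] -> C2=S, others downsized to S] -> [S,S,S]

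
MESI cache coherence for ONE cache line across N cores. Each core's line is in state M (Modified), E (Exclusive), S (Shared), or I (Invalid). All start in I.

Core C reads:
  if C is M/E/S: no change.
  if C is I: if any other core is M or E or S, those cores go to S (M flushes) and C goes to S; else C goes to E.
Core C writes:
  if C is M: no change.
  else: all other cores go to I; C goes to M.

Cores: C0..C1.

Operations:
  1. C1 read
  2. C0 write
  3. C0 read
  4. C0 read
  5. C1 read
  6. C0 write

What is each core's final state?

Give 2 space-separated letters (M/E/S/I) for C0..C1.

Answer: M I

Derivation:
Op 1: C1 read [C1 read from I: no other sharers -> C1=E (exclusive)] -> [I,E]
Op 2: C0 write [C0 write: invalidate ['C1=E'] -> C0=M] -> [M,I]
Op 3: C0 read [C0 read: already in M, no change] -> [M,I]
Op 4: C0 read [C0 read: already in M, no change] -> [M,I]
Op 5: C1 read [C1 read from I: others=['C0=M'] -> C1=S, others downsized to S] -> [S,S]
Op 6: C0 write [C0 write: invalidate ['C1=S'] -> C0=M] -> [M,I]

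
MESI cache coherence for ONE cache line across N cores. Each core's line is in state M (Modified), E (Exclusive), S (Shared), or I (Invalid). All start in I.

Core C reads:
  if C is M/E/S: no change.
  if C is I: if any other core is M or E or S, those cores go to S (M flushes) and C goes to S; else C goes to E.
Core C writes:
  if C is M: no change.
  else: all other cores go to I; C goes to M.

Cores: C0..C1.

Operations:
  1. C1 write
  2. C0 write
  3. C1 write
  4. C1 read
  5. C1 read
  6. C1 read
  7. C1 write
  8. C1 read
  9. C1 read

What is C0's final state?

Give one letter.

Answer: I

Derivation:
Op 1: C1 write [C1 write: invalidate none -> C1=M] -> [I,M]
Op 2: C0 write [C0 write: invalidate ['C1=M'] -> C0=M] -> [M,I]
Op 3: C1 write [C1 write: invalidate ['C0=M'] -> C1=M] -> [I,M]
Op 4: C1 read [C1 read: already in M, no change] -> [I,M]
Op 5: C1 read [C1 read: already in M, no change] -> [I,M]
Op 6: C1 read [C1 read: already in M, no change] -> [I,M]
Op 7: C1 write [C1 write: already M (modified), no change] -> [I,M]
Op 8: C1 read [C1 read: already in M, no change] -> [I,M]
Op 9: C1 read [C1 read: already in M, no change] -> [I,M]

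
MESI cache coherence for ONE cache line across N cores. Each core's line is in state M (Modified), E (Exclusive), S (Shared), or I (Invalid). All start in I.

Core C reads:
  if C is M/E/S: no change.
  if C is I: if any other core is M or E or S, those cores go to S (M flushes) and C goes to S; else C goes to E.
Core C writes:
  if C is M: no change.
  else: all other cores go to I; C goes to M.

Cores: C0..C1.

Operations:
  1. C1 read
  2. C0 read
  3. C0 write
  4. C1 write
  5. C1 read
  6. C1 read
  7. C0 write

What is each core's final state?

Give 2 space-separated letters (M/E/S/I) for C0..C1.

Answer: M I

Derivation:
Op 1: C1 read [C1 read from I: no other sharers -> C1=E (exclusive)] -> [I,E]
Op 2: C0 read [C0 read from I: others=['C1=E'] -> C0=S, others downsized to S] -> [S,S]
Op 3: C0 write [C0 write: invalidate ['C1=S'] -> C0=M] -> [M,I]
Op 4: C1 write [C1 write: invalidate ['C0=M'] -> C1=M] -> [I,M]
Op 5: C1 read [C1 read: already in M, no change] -> [I,M]
Op 6: C1 read [C1 read: already in M, no change] -> [I,M]
Op 7: C0 write [C0 write: invalidate ['C1=M'] -> C0=M] -> [M,I]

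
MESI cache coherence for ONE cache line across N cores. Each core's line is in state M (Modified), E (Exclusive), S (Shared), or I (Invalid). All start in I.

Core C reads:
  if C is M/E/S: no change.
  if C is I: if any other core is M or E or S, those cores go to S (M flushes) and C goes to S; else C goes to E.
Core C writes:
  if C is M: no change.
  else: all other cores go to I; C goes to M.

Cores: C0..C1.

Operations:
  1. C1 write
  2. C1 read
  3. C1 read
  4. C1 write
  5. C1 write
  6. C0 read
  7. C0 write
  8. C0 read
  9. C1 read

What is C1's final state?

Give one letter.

Op 1: C1 write [C1 write: invalidate none -> C1=M] -> [I,M]
Op 2: C1 read [C1 read: already in M, no change] -> [I,M]
Op 3: C1 read [C1 read: already in M, no change] -> [I,M]
Op 4: C1 write [C1 write: already M (modified), no change] -> [I,M]
Op 5: C1 write [C1 write: already M (modified), no change] -> [I,M]
Op 6: C0 read [C0 read from I: others=['C1=M'] -> C0=S, others downsized to S] -> [S,S]
Op 7: C0 write [C0 write: invalidate ['C1=S'] -> C0=M] -> [M,I]
Op 8: C0 read [C0 read: already in M, no change] -> [M,I]
Op 9: C1 read [C1 read from I: others=['C0=M'] -> C1=S, others downsized to S] -> [S,S]

Answer: S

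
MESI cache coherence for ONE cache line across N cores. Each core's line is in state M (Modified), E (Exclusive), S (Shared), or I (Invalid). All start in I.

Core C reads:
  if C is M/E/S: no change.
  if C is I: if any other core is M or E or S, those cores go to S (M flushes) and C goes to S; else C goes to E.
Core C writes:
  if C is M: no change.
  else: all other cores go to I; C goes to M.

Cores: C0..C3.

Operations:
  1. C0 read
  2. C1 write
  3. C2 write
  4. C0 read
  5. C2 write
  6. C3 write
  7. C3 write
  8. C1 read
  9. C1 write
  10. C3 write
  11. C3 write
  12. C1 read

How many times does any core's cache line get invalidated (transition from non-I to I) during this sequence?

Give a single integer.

Answer: 6

Derivation:
Op 1: C0 read [C0 read from I: no other sharers -> C0=E (exclusive)] -> [E,I,I,I] (invalidations this op: 0; running total: 0)
Op 2: C1 write [C1 write: invalidate ['C0=E'] -> C1=M] -> [I,M,I,I] (invalidations this op: 1; running total: 1)
Op 3: C2 write [C2 write: invalidate ['C1=M'] -> C2=M] -> [I,I,M,I] (invalidations this op: 1; running total: 2)
Op 4: C0 read [C0 read from I: others=['C2=M'] -> C0=S, others downsized to S] -> [S,I,S,I] (invalidations this op: 0; running total: 2)
Op 5: C2 write [C2 write: invalidate ['C0=S'] -> C2=M] -> [I,I,M,I] (invalidations this op: 1; running total: 3)
Op 6: C3 write [C3 write: invalidate ['C2=M'] -> C3=M] -> [I,I,I,M] (invalidations this op: 1; running total: 4)
Op 7: C3 write [C3 write: already M (modified), no change] -> [I,I,I,M] (invalidations this op: 0; running total: 4)
Op 8: C1 read [C1 read from I: others=['C3=M'] -> C1=S, others downsized to S] -> [I,S,I,S] (invalidations this op: 0; running total: 4)
Op 9: C1 write [C1 write: invalidate ['C3=S'] -> C1=M] -> [I,M,I,I] (invalidations this op: 1; running total: 5)
Op 10: C3 write [C3 write: invalidate ['C1=M'] -> C3=M] -> [I,I,I,M] (invalidations this op: 1; running total: 6)
Op 11: C3 write [C3 write: already M (modified), no change] -> [I,I,I,M] (invalidations this op: 0; running total: 6)
Op 12: C1 read [C1 read from I: others=['C3=M'] -> C1=S, others downsized to S] -> [I,S,I,S] (invalidations this op: 0; running total: 6)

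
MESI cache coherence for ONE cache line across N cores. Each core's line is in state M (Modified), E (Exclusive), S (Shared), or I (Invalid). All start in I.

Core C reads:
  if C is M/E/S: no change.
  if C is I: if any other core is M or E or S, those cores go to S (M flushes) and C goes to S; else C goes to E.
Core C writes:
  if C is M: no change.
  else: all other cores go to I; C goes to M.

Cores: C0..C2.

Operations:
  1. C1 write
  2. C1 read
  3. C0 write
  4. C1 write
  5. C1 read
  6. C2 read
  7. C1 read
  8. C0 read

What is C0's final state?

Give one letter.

Op 1: C1 write [C1 write: invalidate none -> C1=M] -> [I,M,I]
Op 2: C1 read [C1 read: already in M, no change] -> [I,M,I]
Op 3: C0 write [C0 write: invalidate ['C1=M'] -> C0=M] -> [M,I,I]
Op 4: C1 write [C1 write: invalidate ['C0=M'] -> C1=M] -> [I,M,I]
Op 5: C1 read [C1 read: already in M, no change] -> [I,M,I]
Op 6: C2 read [C2 read from I: others=['C1=M'] -> C2=S, others downsized to S] -> [I,S,S]
Op 7: C1 read [C1 read: already in S, no change] -> [I,S,S]
Op 8: C0 read [C0 read from I: others=['C1=S', 'C2=S'] -> C0=S, others downsized to S] -> [S,S,S]

Answer: S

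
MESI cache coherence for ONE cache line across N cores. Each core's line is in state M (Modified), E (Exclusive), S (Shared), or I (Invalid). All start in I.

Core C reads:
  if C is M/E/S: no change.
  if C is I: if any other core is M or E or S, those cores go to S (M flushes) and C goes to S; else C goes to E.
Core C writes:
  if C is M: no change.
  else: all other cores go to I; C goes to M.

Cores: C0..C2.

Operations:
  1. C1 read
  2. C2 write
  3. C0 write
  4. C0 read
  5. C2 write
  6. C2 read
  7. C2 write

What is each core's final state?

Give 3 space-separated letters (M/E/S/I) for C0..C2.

Op 1: C1 read [C1 read from I: no other sharers -> C1=E (exclusive)] -> [I,E,I]
Op 2: C2 write [C2 write: invalidate ['C1=E'] -> C2=M] -> [I,I,M]
Op 3: C0 write [C0 write: invalidate ['C2=M'] -> C0=M] -> [M,I,I]
Op 4: C0 read [C0 read: already in M, no change] -> [M,I,I]
Op 5: C2 write [C2 write: invalidate ['C0=M'] -> C2=M] -> [I,I,M]
Op 6: C2 read [C2 read: already in M, no change] -> [I,I,M]
Op 7: C2 write [C2 write: already M (modified), no change] -> [I,I,M]

Answer: I I M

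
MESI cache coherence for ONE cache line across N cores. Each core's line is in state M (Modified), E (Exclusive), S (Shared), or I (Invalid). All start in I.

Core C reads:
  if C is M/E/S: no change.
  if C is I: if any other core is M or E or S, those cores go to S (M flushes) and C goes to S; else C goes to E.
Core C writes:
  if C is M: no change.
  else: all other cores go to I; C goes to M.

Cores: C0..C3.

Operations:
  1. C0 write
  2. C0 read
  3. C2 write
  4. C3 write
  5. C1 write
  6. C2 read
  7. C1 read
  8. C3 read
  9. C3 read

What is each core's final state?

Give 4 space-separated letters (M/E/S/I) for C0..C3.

Op 1: C0 write [C0 write: invalidate none -> C0=M] -> [M,I,I,I]
Op 2: C0 read [C0 read: already in M, no change] -> [M,I,I,I]
Op 3: C2 write [C2 write: invalidate ['C0=M'] -> C2=M] -> [I,I,M,I]
Op 4: C3 write [C3 write: invalidate ['C2=M'] -> C3=M] -> [I,I,I,M]
Op 5: C1 write [C1 write: invalidate ['C3=M'] -> C1=M] -> [I,M,I,I]
Op 6: C2 read [C2 read from I: others=['C1=M'] -> C2=S, others downsized to S] -> [I,S,S,I]
Op 7: C1 read [C1 read: already in S, no change] -> [I,S,S,I]
Op 8: C3 read [C3 read from I: others=['C1=S', 'C2=S'] -> C3=S, others downsized to S] -> [I,S,S,S]
Op 9: C3 read [C3 read: already in S, no change] -> [I,S,S,S]

Answer: I S S S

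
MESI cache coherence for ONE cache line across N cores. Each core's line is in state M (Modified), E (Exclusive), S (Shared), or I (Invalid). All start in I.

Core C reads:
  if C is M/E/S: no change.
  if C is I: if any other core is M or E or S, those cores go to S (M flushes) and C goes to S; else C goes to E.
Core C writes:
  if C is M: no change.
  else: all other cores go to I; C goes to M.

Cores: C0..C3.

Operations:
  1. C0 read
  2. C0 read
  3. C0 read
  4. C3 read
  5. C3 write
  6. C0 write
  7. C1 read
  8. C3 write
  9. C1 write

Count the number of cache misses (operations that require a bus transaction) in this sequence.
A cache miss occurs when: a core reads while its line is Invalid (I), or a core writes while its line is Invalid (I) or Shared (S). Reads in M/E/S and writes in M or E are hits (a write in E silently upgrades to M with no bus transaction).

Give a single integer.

Op 1: C0 read [C0 read from I: no other sharers -> C0=E (exclusive)] -> [E,I,I,I] [MISS #1: read from I]
Op 2: C0 read [C0 read: already in E, no change] -> [E,I,I,I] [hit: read from E]
Op 3: C0 read [C0 read: already in E, no change] -> [E,I,I,I] [hit: read from E]
Op 4: C3 read [C3 read from I: others=['C0=E'] -> C3=S, others downsized to S] -> [S,I,I,S] [MISS #2: read from I]
Op 5: C3 write [C3 write: invalidate ['C0=S'] -> C3=M] -> [I,I,I,M] [MISS #3: write from S]
Op 6: C0 write [C0 write: invalidate ['C3=M'] -> C0=M] -> [M,I,I,I] [MISS #4: write from I]
Op 7: C1 read [C1 read from I: others=['C0=M'] -> C1=S, others downsized to S] -> [S,S,I,I] [MISS #5: read from I]
Op 8: C3 write [C3 write: invalidate ['C0=S', 'C1=S'] -> C3=M] -> [I,I,I,M] [MISS #6: write from I]
Op 9: C1 write [C1 write: invalidate ['C3=M'] -> C1=M] -> [I,M,I,I] [MISS #7: write from I]

Answer: 7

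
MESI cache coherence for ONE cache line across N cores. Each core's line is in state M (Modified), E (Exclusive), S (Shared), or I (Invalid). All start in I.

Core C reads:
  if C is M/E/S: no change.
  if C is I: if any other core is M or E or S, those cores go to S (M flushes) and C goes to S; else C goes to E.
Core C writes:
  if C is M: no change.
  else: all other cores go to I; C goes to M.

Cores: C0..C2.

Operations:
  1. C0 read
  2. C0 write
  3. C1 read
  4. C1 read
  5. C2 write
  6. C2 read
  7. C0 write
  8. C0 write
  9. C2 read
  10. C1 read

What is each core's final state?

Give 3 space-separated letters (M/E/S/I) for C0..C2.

Answer: S S S

Derivation:
Op 1: C0 read [C0 read from I: no other sharers -> C0=E (exclusive)] -> [E,I,I]
Op 2: C0 write [C0 write: invalidate none -> C0=M] -> [M,I,I]
Op 3: C1 read [C1 read from I: others=['C0=M'] -> C1=S, others downsized to S] -> [S,S,I]
Op 4: C1 read [C1 read: already in S, no change] -> [S,S,I]
Op 5: C2 write [C2 write: invalidate ['C0=S', 'C1=S'] -> C2=M] -> [I,I,M]
Op 6: C2 read [C2 read: already in M, no change] -> [I,I,M]
Op 7: C0 write [C0 write: invalidate ['C2=M'] -> C0=M] -> [M,I,I]
Op 8: C0 write [C0 write: already M (modified), no change] -> [M,I,I]
Op 9: C2 read [C2 read from I: others=['C0=M'] -> C2=S, others downsized to S] -> [S,I,S]
Op 10: C1 read [C1 read from I: others=['C0=S', 'C2=S'] -> C1=S, others downsized to S] -> [S,S,S]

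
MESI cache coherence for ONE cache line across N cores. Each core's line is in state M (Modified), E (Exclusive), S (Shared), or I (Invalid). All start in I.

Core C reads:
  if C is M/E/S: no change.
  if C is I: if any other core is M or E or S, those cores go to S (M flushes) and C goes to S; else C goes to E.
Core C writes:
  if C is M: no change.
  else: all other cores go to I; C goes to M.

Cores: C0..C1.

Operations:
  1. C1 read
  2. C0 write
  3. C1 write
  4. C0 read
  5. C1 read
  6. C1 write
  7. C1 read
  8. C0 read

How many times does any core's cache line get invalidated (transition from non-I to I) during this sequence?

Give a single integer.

Answer: 3

Derivation:
Op 1: C1 read [C1 read from I: no other sharers -> C1=E (exclusive)] -> [I,E] (invalidations this op: 0; running total: 0)
Op 2: C0 write [C0 write: invalidate ['C1=E'] -> C0=M] -> [M,I] (invalidations this op: 1; running total: 1)
Op 3: C1 write [C1 write: invalidate ['C0=M'] -> C1=M] -> [I,M] (invalidations this op: 1; running total: 2)
Op 4: C0 read [C0 read from I: others=['C1=M'] -> C0=S, others downsized to S] -> [S,S] (invalidations this op: 0; running total: 2)
Op 5: C1 read [C1 read: already in S, no change] -> [S,S] (invalidations this op: 0; running total: 2)
Op 6: C1 write [C1 write: invalidate ['C0=S'] -> C1=M] -> [I,M] (invalidations this op: 1; running total: 3)
Op 7: C1 read [C1 read: already in M, no change] -> [I,M] (invalidations this op: 0; running total: 3)
Op 8: C0 read [C0 read from I: others=['C1=M'] -> C0=S, others downsized to S] -> [S,S] (invalidations this op: 0; running total: 3)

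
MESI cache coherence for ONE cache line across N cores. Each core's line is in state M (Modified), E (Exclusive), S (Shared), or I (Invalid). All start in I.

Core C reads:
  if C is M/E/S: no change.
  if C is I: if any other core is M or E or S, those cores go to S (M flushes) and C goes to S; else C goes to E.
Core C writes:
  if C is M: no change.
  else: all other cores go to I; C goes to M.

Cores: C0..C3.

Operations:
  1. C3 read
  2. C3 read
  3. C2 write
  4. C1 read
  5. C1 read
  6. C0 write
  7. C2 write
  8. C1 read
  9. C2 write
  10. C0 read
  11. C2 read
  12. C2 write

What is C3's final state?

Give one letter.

Op 1: C3 read [C3 read from I: no other sharers -> C3=E (exclusive)] -> [I,I,I,E]
Op 2: C3 read [C3 read: already in E, no change] -> [I,I,I,E]
Op 3: C2 write [C2 write: invalidate ['C3=E'] -> C2=M] -> [I,I,M,I]
Op 4: C1 read [C1 read from I: others=['C2=M'] -> C1=S, others downsized to S] -> [I,S,S,I]
Op 5: C1 read [C1 read: already in S, no change] -> [I,S,S,I]
Op 6: C0 write [C0 write: invalidate ['C1=S', 'C2=S'] -> C0=M] -> [M,I,I,I]
Op 7: C2 write [C2 write: invalidate ['C0=M'] -> C2=M] -> [I,I,M,I]
Op 8: C1 read [C1 read from I: others=['C2=M'] -> C1=S, others downsized to S] -> [I,S,S,I]
Op 9: C2 write [C2 write: invalidate ['C1=S'] -> C2=M] -> [I,I,M,I]
Op 10: C0 read [C0 read from I: others=['C2=M'] -> C0=S, others downsized to S] -> [S,I,S,I]
Op 11: C2 read [C2 read: already in S, no change] -> [S,I,S,I]
Op 12: C2 write [C2 write: invalidate ['C0=S'] -> C2=M] -> [I,I,M,I]

Answer: I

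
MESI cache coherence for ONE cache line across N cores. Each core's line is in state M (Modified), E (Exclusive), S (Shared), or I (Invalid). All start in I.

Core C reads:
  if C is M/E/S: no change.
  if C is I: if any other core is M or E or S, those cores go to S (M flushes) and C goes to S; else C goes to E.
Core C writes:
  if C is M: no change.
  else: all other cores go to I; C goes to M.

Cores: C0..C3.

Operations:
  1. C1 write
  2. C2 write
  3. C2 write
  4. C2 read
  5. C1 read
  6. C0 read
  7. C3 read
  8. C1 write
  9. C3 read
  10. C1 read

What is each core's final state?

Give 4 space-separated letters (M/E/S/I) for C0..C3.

Answer: I S I S

Derivation:
Op 1: C1 write [C1 write: invalidate none -> C1=M] -> [I,M,I,I]
Op 2: C2 write [C2 write: invalidate ['C1=M'] -> C2=M] -> [I,I,M,I]
Op 3: C2 write [C2 write: already M (modified), no change] -> [I,I,M,I]
Op 4: C2 read [C2 read: already in M, no change] -> [I,I,M,I]
Op 5: C1 read [C1 read from I: others=['C2=M'] -> C1=S, others downsized to S] -> [I,S,S,I]
Op 6: C0 read [C0 read from I: others=['C1=S', 'C2=S'] -> C0=S, others downsized to S] -> [S,S,S,I]
Op 7: C3 read [C3 read from I: others=['C0=S', 'C1=S', 'C2=S'] -> C3=S, others downsized to S] -> [S,S,S,S]
Op 8: C1 write [C1 write: invalidate ['C0=S', 'C2=S', 'C3=S'] -> C1=M] -> [I,M,I,I]
Op 9: C3 read [C3 read from I: others=['C1=M'] -> C3=S, others downsized to S] -> [I,S,I,S]
Op 10: C1 read [C1 read: already in S, no change] -> [I,S,I,S]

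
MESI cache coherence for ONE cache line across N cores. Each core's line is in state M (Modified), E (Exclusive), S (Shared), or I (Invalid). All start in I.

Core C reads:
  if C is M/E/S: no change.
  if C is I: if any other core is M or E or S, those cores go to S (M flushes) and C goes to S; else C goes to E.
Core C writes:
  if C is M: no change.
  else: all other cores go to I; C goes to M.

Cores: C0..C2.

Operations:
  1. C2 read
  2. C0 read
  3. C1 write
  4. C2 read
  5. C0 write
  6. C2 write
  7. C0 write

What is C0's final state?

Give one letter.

Op 1: C2 read [C2 read from I: no other sharers -> C2=E (exclusive)] -> [I,I,E]
Op 2: C0 read [C0 read from I: others=['C2=E'] -> C0=S, others downsized to S] -> [S,I,S]
Op 3: C1 write [C1 write: invalidate ['C0=S', 'C2=S'] -> C1=M] -> [I,M,I]
Op 4: C2 read [C2 read from I: others=['C1=M'] -> C2=S, others downsized to S] -> [I,S,S]
Op 5: C0 write [C0 write: invalidate ['C1=S', 'C2=S'] -> C0=M] -> [M,I,I]
Op 6: C2 write [C2 write: invalidate ['C0=M'] -> C2=M] -> [I,I,M]
Op 7: C0 write [C0 write: invalidate ['C2=M'] -> C0=M] -> [M,I,I]

Answer: M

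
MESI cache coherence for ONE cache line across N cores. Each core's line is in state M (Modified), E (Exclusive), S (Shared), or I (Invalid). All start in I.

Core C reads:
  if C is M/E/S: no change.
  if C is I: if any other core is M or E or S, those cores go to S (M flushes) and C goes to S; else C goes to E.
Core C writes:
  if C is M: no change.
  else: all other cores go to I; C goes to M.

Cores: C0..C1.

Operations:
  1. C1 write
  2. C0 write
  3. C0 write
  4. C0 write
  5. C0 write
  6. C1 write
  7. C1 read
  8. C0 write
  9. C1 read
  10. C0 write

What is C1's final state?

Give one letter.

Op 1: C1 write [C1 write: invalidate none -> C1=M] -> [I,M]
Op 2: C0 write [C0 write: invalidate ['C1=M'] -> C0=M] -> [M,I]
Op 3: C0 write [C0 write: already M (modified), no change] -> [M,I]
Op 4: C0 write [C0 write: already M (modified), no change] -> [M,I]
Op 5: C0 write [C0 write: already M (modified), no change] -> [M,I]
Op 6: C1 write [C1 write: invalidate ['C0=M'] -> C1=M] -> [I,M]
Op 7: C1 read [C1 read: already in M, no change] -> [I,M]
Op 8: C0 write [C0 write: invalidate ['C1=M'] -> C0=M] -> [M,I]
Op 9: C1 read [C1 read from I: others=['C0=M'] -> C1=S, others downsized to S] -> [S,S]
Op 10: C0 write [C0 write: invalidate ['C1=S'] -> C0=M] -> [M,I]

Answer: I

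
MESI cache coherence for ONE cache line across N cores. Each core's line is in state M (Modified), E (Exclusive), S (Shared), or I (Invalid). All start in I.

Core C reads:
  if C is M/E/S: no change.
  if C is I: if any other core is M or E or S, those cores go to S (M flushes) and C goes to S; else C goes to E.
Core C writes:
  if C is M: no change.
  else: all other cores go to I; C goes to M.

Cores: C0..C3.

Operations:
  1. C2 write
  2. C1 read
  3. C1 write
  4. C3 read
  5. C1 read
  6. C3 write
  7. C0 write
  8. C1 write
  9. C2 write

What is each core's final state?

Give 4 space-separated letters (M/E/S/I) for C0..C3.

Op 1: C2 write [C2 write: invalidate none -> C2=M] -> [I,I,M,I]
Op 2: C1 read [C1 read from I: others=['C2=M'] -> C1=S, others downsized to S] -> [I,S,S,I]
Op 3: C1 write [C1 write: invalidate ['C2=S'] -> C1=M] -> [I,M,I,I]
Op 4: C3 read [C3 read from I: others=['C1=M'] -> C3=S, others downsized to S] -> [I,S,I,S]
Op 5: C1 read [C1 read: already in S, no change] -> [I,S,I,S]
Op 6: C3 write [C3 write: invalidate ['C1=S'] -> C3=M] -> [I,I,I,M]
Op 7: C0 write [C0 write: invalidate ['C3=M'] -> C0=M] -> [M,I,I,I]
Op 8: C1 write [C1 write: invalidate ['C0=M'] -> C1=M] -> [I,M,I,I]
Op 9: C2 write [C2 write: invalidate ['C1=M'] -> C2=M] -> [I,I,M,I]

Answer: I I M I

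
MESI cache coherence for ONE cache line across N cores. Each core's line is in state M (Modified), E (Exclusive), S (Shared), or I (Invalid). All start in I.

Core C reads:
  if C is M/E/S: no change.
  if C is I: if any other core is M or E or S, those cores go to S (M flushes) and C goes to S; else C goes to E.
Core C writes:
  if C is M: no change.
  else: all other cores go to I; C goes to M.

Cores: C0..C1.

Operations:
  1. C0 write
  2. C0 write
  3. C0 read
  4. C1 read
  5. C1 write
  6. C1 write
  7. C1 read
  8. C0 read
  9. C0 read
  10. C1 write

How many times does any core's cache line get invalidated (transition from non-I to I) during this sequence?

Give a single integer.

Op 1: C0 write [C0 write: invalidate none -> C0=M] -> [M,I] (invalidations this op: 0; running total: 0)
Op 2: C0 write [C0 write: already M (modified), no change] -> [M,I] (invalidations this op: 0; running total: 0)
Op 3: C0 read [C0 read: already in M, no change] -> [M,I] (invalidations this op: 0; running total: 0)
Op 4: C1 read [C1 read from I: others=['C0=M'] -> C1=S, others downsized to S] -> [S,S] (invalidations this op: 0; running total: 0)
Op 5: C1 write [C1 write: invalidate ['C0=S'] -> C1=M] -> [I,M] (invalidations this op: 1; running total: 1)
Op 6: C1 write [C1 write: already M (modified), no change] -> [I,M] (invalidations this op: 0; running total: 1)
Op 7: C1 read [C1 read: already in M, no change] -> [I,M] (invalidations this op: 0; running total: 1)
Op 8: C0 read [C0 read from I: others=['C1=M'] -> C0=S, others downsized to S] -> [S,S] (invalidations this op: 0; running total: 1)
Op 9: C0 read [C0 read: already in S, no change] -> [S,S] (invalidations this op: 0; running total: 1)
Op 10: C1 write [C1 write: invalidate ['C0=S'] -> C1=M] -> [I,M] (invalidations this op: 1; running total: 2)

Answer: 2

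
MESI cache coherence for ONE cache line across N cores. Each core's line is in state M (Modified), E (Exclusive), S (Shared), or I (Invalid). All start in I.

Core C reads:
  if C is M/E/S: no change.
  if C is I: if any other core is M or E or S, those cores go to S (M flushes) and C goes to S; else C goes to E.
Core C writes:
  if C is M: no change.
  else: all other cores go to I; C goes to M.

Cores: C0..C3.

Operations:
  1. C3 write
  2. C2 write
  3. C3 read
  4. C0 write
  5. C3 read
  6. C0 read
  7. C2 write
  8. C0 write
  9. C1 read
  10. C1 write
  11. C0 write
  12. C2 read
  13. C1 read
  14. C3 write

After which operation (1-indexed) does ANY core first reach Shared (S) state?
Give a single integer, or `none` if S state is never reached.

Answer: 3

Derivation:
Op 1: C3 write [C3 write: invalidate none -> C3=M] -> [I,I,I,M]
Op 2: C2 write [C2 write: invalidate ['C3=M'] -> C2=M] -> [I,I,M,I]
Op 3: C3 read [C3 read from I: others=['C2=M'] -> C3=S, others downsized to S] -> [I,I,S,S]
  -> First S state at op 3; remaining ops need not be traced.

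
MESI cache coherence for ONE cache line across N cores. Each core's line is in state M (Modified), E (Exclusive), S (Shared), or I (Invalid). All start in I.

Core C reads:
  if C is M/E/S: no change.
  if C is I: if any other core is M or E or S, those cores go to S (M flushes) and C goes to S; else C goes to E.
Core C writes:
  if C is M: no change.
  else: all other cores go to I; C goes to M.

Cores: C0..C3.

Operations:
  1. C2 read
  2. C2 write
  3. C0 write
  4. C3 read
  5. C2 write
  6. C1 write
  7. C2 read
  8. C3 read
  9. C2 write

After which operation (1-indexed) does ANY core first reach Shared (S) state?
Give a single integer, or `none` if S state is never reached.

Op 1: C2 read [C2 read from I: no other sharers -> C2=E (exclusive)] -> [I,I,E,I]
Op 2: C2 write [C2 write: invalidate none -> C2=M] -> [I,I,M,I]
Op 3: C0 write [C0 write: invalidate ['C2=M'] -> C0=M] -> [M,I,I,I]
Op 4: C3 read [C3 read from I: others=['C0=M'] -> C3=S, others downsized to S] -> [S,I,I,S]
  -> First S state at op 4; remaining ops need not be traced.

Answer: 4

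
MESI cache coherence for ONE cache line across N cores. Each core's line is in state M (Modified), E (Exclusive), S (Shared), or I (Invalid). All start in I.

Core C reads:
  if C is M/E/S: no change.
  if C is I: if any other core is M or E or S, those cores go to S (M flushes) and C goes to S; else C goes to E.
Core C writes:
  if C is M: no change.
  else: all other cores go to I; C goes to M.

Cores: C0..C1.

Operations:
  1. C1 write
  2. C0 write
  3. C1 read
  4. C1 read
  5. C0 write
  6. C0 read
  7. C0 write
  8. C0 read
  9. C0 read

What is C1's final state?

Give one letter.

Answer: I

Derivation:
Op 1: C1 write [C1 write: invalidate none -> C1=M] -> [I,M]
Op 2: C0 write [C0 write: invalidate ['C1=M'] -> C0=M] -> [M,I]
Op 3: C1 read [C1 read from I: others=['C0=M'] -> C1=S, others downsized to S] -> [S,S]
Op 4: C1 read [C1 read: already in S, no change] -> [S,S]
Op 5: C0 write [C0 write: invalidate ['C1=S'] -> C0=M] -> [M,I]
Op 6: C0 read [C0 read: already in M, no change] -> [M,I]
Op 7: C0 write [C0 write: already M (modified), no change] -> [M,I]
Op 8: C0 read [C0 read: already in M, no change] -> [M,I]
Op 9: C0 read [C0 read: already in M, no change] -> [M,I]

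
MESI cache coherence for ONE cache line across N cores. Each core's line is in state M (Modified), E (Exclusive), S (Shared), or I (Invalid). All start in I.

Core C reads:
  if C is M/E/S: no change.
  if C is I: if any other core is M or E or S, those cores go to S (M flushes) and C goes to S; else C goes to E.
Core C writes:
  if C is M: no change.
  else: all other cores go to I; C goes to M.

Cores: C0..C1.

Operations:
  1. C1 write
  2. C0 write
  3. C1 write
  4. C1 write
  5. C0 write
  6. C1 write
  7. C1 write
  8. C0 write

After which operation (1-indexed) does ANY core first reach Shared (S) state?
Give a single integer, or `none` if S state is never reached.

Op 1: C1 write [C1 write: invalidate none -> C1=M] -> [I,M]
Op 2: C0 write [C0 write: invalidate ['C1=M'] -> C0=M] -> [M,I]
Op 3: C1 write [C1 write: invalidate ['C0=M'] -> C1=M] -> [I,M]
Op 4: C1 write [C1 write: already M (modified), no change] -> [I,M]
Op 5: C0 write [C0 write: invalidate ['C1=M'] -> C0=M] -> [M,I]
Op 6: C1 write [C1 write: invalidate ['C0=M'] -> C1=M] -> [I,M]
Op 7: C1 write [C1 write: already M (modified), no change] -> [I,M]
Op 8: C0 write [C0 write: invalidate ['C1=M'] -> C0=M] -> [M,I]
S state never reached in this sequence.

Answer: none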